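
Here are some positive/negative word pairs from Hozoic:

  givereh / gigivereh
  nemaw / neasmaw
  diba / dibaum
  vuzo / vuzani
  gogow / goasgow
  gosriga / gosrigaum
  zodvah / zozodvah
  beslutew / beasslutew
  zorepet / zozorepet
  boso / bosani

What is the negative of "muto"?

nemaw and gosriga both have last vowel 'a' yet inflect differently (neasmaw, gosrigaum), so the last vowel is not what conditions the rule; the final letter is.
"muto" ends in -o. The stems ending in -o (vuzo → vuzani, boso → bosani) drop the final letter and add -ani.
So muto → mutani.

mutani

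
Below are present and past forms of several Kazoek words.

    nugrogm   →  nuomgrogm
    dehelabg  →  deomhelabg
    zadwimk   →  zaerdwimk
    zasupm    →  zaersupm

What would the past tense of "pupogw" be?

puompogw

"pupogw" has second-to-last letter 'g'. The one such stem in the data (nugrogm → nuomgrogm) inserts -om- after the first vowel (as does dehelabg), so the same rule applies.
So pupogw → puompogw.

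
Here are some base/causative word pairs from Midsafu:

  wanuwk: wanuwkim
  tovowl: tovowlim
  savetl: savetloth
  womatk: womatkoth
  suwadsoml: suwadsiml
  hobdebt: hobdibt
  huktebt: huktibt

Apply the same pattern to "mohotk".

mohotkoth

tovowl and savetl both end in -l yet inflect differently (tovowlim, savetloth), so the final letter is not what conditions the rule; the second-to-last letter is.
"mohotk" has second-to-last letter 't'. The stems whose second-to-last letter is 't' (savetl → savetloth, womatk → womatkoth) add -oth.
The other patterns: stems whose second-to-last letter is 'w' add -im; stems whose second-to-last letter is 'b' or 'm' change the last vowel to 'i'.
So mohotk → mohotkoth.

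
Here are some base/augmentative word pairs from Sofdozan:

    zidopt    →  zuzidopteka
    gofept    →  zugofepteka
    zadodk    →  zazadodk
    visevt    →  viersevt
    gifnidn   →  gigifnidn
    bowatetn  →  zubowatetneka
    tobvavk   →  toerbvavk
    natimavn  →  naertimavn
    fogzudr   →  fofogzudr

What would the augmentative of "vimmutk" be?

zuvimmutkeka

natimavn and gifnidn both end in -n yet inflect differently (naertimavn, gigifnidn), so the final letter is not what conditions the rule; the second-to-last letter is.
"vimmutk" has second-to-last letter 't'. The one such stem in the data (bowatetn → zubowatetneka) adds zu- … -eka around the stem, so the same rule applies.
The other patterns: stems whose second-to-last letter is 'v' insert -er- after the first vowel; stems whose second-to-last letter is 'd' repeat the first consonant+vowel as a prefix.
So vimmutk → zuvimmutkeka.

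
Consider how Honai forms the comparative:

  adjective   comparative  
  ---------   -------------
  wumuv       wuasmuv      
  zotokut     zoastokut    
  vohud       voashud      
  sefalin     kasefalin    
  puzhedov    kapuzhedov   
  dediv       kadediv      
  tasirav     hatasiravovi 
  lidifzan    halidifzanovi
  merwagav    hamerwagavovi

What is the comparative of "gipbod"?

wumuv and puzhedov both end in -v yet inflect differently (wuasmuv, kapuzhedov), so the final letter is not what conditions the rule; the last vowel is.
"gipbod" has last vowel 'o'. The one such stem in the data (puzhedov → kapuzhedov) adds the prefix ka-, so the same rule applies.
So gipbod → kagipbod.

kagipbod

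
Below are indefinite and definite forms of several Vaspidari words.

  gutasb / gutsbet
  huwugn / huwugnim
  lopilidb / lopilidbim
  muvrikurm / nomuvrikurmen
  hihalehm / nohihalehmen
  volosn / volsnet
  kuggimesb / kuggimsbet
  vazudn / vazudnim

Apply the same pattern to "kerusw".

gutasb and lopilidb both end in -b yet inflect differently (gutsbet, lopilidbim), so the final letter is not what conditions the rule; the second-to-last letter is.
"kerusw" has second-to-last letter 's'. The stems whose second-to-last letter is 's' (gutasb → gutsbet, kuggimesb → kuggimsbet, volosn → volsnet) delete the last vowel and add -et.
So kerusw → kerswet.

kerswet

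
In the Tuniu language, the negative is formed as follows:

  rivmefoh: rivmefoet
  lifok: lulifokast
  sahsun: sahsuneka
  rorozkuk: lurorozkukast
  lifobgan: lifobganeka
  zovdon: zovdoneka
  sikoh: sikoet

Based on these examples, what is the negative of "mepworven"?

mepworveneka

rivmefoh and zovdon both have last vowel 'o' yet inflect differently (rivmefoet, zovdoneka), so the last vowel is not what conditions the rule; the final letter is.
"mepworven" ends in -n. The stems ending in -n (zovdon → zovdoneka, lifobgan → lifobganeka, sahsun → sahsuneka) add -eka.
So mepworven → mepworveneka.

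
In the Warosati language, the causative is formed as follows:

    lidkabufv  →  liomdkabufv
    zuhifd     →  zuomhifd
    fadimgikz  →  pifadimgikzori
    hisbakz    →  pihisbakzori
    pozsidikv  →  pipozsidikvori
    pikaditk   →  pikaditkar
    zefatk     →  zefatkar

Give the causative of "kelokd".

lidkabufv and pozsidikv both end in -v yet inflect differently (liomdkabufv, pipozsidikvori), so the final letter is not what conditions the rule; the second-to-last letter is.
"kelokd" has second-to-last letter 'k'. The stems whose second-to-last letter is 'k' (fadimgikz → pifadimgikzori, hisbakz → pihisbakzori, pozsidikv → pipozsidikvori) add pi- … -ori around the stem.
So kelokd → pikelokdori.

pikelokdori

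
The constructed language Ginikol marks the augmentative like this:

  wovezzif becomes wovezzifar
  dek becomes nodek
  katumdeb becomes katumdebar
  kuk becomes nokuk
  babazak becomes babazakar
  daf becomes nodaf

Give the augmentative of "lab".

nolab

babazak and dek both end in -k yet inflect differently (babazakar, nodek), so the final letter is not what conditions the rule; the number of vowels is.
"lab" has 1 vowel. The stems with 1 vowel (dek → nodek, kuk → nokuk, daf → nodaf) add the prefix no-.
The other pattern: stems with 3 vowels add -ar.
So lab → nolab.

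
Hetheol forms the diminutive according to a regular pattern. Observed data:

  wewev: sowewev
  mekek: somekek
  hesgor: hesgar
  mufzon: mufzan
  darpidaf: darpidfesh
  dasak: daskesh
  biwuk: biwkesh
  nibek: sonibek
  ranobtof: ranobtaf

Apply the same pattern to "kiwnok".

kiwnak

nibek and dasak both end in -k yet inflect differently (sonibek, daskesh), so the final letter is not what conditions the rule; the last vowel is.
"kiwnok" has last vowel 'o'. The stems whose last vowel is 'o' (mufzon → mufzan, hesgor → hesgar, ranobtof → ranobtaf) change the last vowel to 'a'.
The other patterns: stems whose last vowel is 'e' add the prefix so-; stems whose last vowel is 'a' or 'u' delete the last vowel and add -esh.
So kiwnok → kiwnak.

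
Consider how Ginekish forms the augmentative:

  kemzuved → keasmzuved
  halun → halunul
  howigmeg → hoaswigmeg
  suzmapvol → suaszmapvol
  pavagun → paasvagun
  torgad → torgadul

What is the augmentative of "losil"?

losilul

halun and pavagun both end in -n yet inflect differently (halunul, paasvagun), so the final letter is not what conditions the rule; the number of vowels is.
"losil" has 2 vowels. The stems with 2 vowels (halun → halunul, torgad → torgadul) add -ul.
The other pattern: stems with 3 vowels insert -as- after the first vowel.
So losil → losilul.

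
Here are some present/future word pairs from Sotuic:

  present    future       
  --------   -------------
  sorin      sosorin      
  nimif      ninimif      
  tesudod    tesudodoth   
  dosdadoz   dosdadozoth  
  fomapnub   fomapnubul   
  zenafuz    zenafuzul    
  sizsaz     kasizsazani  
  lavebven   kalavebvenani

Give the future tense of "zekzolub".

zekzolubul

dosdadoz and zenafuz both end in -z yet inflect differently (dosdadozoth, zenafuzul), so the final letter is not what conditions the rule; the last vowel is.
"zekzolub" has last vowel 'u'. The stems whose last vowel is 'u' (fomapnub → fomapnubul, zenafuz → zenafuzul) add -ul.
The other patterns: stems whose last vowel is 'i' repeat the first consonant+vowel as a prefix; stems whose last vowel is 'o' add -oth; stems whose last vowel is 'a' or 'e' add ka- … -ani around the stem.
So zekzolub → zekzolubul.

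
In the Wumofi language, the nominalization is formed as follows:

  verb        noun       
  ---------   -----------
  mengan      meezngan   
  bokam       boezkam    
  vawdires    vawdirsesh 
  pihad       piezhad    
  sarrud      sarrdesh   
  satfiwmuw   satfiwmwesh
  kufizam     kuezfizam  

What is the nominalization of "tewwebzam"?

pihad and sarrud both end in -d yet inflect differently (piezhad, sarrdesh), so the final letter is not what conditions the rule; the last vowel is.
"tewwebzam" has last vowel 'a'. The stems whose last vowel is 'a' (kufizam → kuezfizam, pihad → piezhad, bokam → boezkam) insert -ez- after the first vowel.
So tewwebzam → teezwwebzam.

teezwwebzam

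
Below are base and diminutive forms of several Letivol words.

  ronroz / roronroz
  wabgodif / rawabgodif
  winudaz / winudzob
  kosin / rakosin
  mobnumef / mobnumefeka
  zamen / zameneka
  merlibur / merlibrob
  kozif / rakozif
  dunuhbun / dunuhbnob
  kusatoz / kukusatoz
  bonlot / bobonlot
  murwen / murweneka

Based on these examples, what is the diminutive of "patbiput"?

patbiptob

"patbiput" has last vowel 'u'. The stems whose last vowel is 'u' (dunuhbun → dunuhbnob, merlibur → merlibrob) delete the last vowel and add -ob.
So patbiput → patbiptob.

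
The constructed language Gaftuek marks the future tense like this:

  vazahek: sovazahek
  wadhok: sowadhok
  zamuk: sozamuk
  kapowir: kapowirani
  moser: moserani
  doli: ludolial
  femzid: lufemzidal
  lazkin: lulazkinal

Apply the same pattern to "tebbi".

vazahek and moser both have last vowel 'e' yet inflect differently (sovazahek, moserani), so the last vowel is not what conditions the rule; the final letter is.
"tebbi" ends in -i. The one such stem in the data (doli → ludolial) adds lu- … -al around the stem, so the same rule applies.
The other patterns: stems ending in -k add the prefix so-; stems ending in -r add -ani.
So tebbi → lutebbial.

lutebbial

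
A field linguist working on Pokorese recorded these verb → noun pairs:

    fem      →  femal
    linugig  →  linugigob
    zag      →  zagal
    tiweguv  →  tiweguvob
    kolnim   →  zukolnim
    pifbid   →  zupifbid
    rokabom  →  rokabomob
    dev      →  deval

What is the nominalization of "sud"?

sudal

"sud" has 1 vowel. The stems with 1 vowel (zag → zagal, fem → femal, dev → deval) add -al.
The other patterns: stems with 2 vowels add the prefix zu-; stems with 3 vowels add -ob.
So sud → sudal.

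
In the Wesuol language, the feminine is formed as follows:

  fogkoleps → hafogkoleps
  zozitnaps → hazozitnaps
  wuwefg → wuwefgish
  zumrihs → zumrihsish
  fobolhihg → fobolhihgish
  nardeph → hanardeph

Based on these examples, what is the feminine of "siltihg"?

siltihgish

zozitnaps and zumrihs both end in -s yet inflect differently (hazozitnaps, zumrihsish), so the final letter is not what conditions the rule; the second-to-last letter is.
"siltihg" has second-to-last letter 'h'. The stems whose second-to-last letter is 'h' (zumrihs → zumrihsish, fobolhihg → fobolhihgish) add -ish.
The other pattern: stems whose second-to-last letter is 'p' add the prefix ha-.
So siltihg → siltihgish.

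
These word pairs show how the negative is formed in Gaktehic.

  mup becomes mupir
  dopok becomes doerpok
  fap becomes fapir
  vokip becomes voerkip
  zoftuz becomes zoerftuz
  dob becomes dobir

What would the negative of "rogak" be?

roergak

mup and vokip both end in -p yet inflect differently (mupir, voerkip), so the final letter is not what conditions the rule; the number of vowels is.
"rogak" has 2 vowels. The stems with 2 vowels (zoftuz → zoerftuz, vokip → voerkip, dopok → doerpok) insert -er- after the first vowel.
So rogak → roergak.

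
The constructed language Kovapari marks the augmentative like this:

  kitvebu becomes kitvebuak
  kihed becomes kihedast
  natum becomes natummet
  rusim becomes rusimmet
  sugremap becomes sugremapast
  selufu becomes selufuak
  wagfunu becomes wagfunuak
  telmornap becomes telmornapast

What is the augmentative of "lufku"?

lufkuak

"lufku" ends in -u. The stems ending in -u (selufu → selufuak, wagfunu → wagfunuak, kitvebu → kitvebuak) add -ak.
The other patterns: stems ending in -d or -p add -ast; stems ending in -m double the final consonant and add -et.
So lufku → lufkuak.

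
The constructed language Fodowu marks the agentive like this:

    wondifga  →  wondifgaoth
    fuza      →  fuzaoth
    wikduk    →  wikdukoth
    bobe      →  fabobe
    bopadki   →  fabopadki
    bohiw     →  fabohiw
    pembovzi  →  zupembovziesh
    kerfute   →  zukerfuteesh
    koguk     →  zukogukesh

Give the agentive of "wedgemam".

wedgemamoth

bopadki and pembovzi both end in -i yet inflect differently (fabopadki, zupembovziesh), so the final letter is not what conditions the rule; the first letter is.
"wedgemam" begins with w-. The stems beginning with w- (wondifga → wondifgaoth, wikduk → wikdukoth) add -oth.
The other patterns: stems beginning with b- add the prefix fa-; stems beginning with k- or p- add zu- … -esh around the stem.
So wedgemam → wedgemamoth.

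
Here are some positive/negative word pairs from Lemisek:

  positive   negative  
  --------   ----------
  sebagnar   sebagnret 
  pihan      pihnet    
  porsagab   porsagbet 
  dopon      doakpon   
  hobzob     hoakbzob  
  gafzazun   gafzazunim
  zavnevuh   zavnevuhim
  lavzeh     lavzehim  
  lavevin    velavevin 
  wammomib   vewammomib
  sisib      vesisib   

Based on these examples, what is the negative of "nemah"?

pihan and dopon both end in -n yet inflect differently (pihnet, doakpon), so the final letter is not what conditions the rule; the last vowel is.
"nemah" has last vowel 'a'. The stems whose last vowel is 'a' (sebagnar → sebagnret, pihan → pihnet, porsagab → porsagbet) delete the last vowel and add -et.
The other patterns: stems whose last vowel is 'o' insert -ak- after the first vowel; stems whose last vowel is 'e' or 'u' add -im; stems whose last vowel is 'i' add the prefix ve-.
So nemah → nemhet.

nemhet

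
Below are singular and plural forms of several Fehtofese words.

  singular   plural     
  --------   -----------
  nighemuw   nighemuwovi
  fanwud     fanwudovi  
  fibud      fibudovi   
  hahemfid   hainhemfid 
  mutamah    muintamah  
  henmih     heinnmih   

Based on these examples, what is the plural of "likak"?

liinkak

fanwud and hahemfid both end in -d yet inflect differently (fanwudovi, hainhemfid), so the final letter is not what conditions the rule; the last vowel is.
"likak" has last vowel 'a'. The one such stem in the data (mutamah → muintamah) inserts -in- after the first vowel (as do hahemfid, henmih), so the same rule applies.
So likak → liinkak.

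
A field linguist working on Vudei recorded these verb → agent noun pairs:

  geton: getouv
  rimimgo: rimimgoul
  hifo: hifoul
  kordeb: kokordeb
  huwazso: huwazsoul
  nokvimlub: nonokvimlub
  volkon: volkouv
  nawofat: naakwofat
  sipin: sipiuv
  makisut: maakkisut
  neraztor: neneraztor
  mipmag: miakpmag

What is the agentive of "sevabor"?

sesevabor

"sevabor" ends in -r. The one such stem in the data (neraztor → neneraztor) repeats the first consonant+vowel as a prefix (as do kordeb, nokvimlub), so the same rule applies.
The other patterns: stems ending in -o add -ul; stems ending in -n drop the final letter and add -uv; stems ending in -g or -t insert -ak- after the first vowel.
So sevabor → sesevabor.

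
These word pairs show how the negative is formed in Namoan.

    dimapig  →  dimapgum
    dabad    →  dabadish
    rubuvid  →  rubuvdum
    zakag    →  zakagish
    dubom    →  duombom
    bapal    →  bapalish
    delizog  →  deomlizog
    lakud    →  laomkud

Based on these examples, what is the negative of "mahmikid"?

mahmikdum

dabad and rubuvid both end in -d yet inflect differently (dabadish, rubuvdum), so the final letter is not what conditions the rule; the last vowel is.
"mahmikid" has last vowel 'i'. The stems whose last vowel is 'i' (rubuvid → rubuvdum, dimapig → dimapgum) delete the last vowel and add -um.
The other patterns: stems whose last vowel is 'a' add -ish; stems whose last vowel is 'o' or 'u' insert -om- after the first vowel.
So mahmikid → mahmikdum.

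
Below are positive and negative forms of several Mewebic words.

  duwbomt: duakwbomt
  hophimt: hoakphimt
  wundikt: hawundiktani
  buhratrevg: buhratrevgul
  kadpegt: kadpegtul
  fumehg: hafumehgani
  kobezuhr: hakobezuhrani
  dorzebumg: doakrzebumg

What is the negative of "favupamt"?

"favupamt" has second-to-last letter 'm'. The stems whose second-to-last letter is 'm' (dorzebumg → doakrzebumg, duwbomt → duakwbomt, hophimt → hoakphimt) insert -ak- after the first vowel.
The other patterns: stems whose second-to-last letter is 'g' or 'v' add -ul; stems whose second-to-last letter is 'h' or 'k' add ha- … -ani around the stem.
So favupamt → faakvupamt.

faakvupamt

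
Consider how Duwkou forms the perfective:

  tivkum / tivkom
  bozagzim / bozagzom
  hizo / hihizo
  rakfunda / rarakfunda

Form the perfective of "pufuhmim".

pufuhmom

"pufuhmim" ends in a consonant. The stems ending in a consonant (tivkum → tivkom, bozagzim → bozagzom) change the last vowel to 'o'.
The other pattern: stems ending in a vowel repeat the first consonant+vowel as a prefix.
So pufuhmim → pufuhmom.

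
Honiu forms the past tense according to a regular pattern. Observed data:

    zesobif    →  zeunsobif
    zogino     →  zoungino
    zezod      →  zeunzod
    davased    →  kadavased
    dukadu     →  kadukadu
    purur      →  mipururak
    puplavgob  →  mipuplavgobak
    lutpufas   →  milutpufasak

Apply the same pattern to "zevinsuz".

zeunvinsuz

"zevinsuz" begins with z-. The stems beginning with z- (zesobif → zeunsobif, zogino → zoungino, zezod → zeunzod) insert -un- after the first vowel.
The other patterns: stems beginning with d- add the prefix ka-; stems beginning with l- or p- add mi- … -ak around the stem.
So zevinsuz → zeunvinsuz.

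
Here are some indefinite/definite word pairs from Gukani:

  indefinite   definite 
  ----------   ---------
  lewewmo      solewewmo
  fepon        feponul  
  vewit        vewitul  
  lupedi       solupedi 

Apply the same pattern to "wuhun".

vewit and lupedi both have last vowel 'i' yet inflect differently (vewitul, solupedi), so the last vowel is not what conditions the rule; whether the stem ends in a vowel or a consonant is.
"wuhun" ends in a consonant. The stems ending in a consonant (fepon → feponul, vewit → vewitul) add -ul.
The other pattern: stems ending in a vowel add the prefix so-.
So wuhun → wuhunul.

wuhunul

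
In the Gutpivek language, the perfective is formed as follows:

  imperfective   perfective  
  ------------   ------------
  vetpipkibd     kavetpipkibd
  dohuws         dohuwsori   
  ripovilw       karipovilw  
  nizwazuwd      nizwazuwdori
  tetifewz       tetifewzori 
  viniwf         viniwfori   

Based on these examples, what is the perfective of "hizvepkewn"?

nizwazuwd and vetpipkibd both end in -d yet inflect differently (nizwazuwdori, kavetpipkibd), so the final letter is not what conditions the rule; the second-to-last letter is.
"hizvepkewn" has second-to-last letter 'w'. The stems whose second-to-last letter is 'w' (viniwf → viniwfori, dohuws → dohuwsori, nizwazuwd → nizwazuwdori) add -ori.
So hizvepkewn → hizvepkewnori.

hizvepkewnori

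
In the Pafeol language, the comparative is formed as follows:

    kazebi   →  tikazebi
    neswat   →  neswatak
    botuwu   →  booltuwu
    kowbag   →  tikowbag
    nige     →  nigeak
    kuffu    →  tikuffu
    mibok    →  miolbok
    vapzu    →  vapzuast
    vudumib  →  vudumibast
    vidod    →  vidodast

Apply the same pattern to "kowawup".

"kowawup" begins with k-. The stems beginning with k- (kuffu → tikuffu, kazebi → tikazebi, kowbag → tikowbag) add the prefix ti-.
The other patterns: stems beginning with v- add -ast; stems beginning with n- add -ak; stems beginning with b- or m- insert -ol- after the first vowel.
So kowawup → tikowawup.

tikowawup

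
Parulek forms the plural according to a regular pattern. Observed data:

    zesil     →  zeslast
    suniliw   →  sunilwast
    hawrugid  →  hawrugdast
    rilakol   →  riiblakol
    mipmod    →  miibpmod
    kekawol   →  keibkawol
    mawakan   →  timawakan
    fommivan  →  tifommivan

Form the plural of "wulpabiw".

zesil and rilakol both end in -l yet inflect differently (zeslast, riiblakol), so the final letter is not what conditions the rule; the last vowel is.
"wulpabiw" has last vowel 'i'. The stems whose last vowel is 'i' (zesil → zeslast, suniliw → sunilwast, hawrugid → hawrugdast) delete the last vowel and add -ast.
The other patterns: stems whose last vowel is 'o' insert -ib- after the first vowel; stems whose last vowel is 'a' add the prefix ti-.
So wulpabiw → wulpabwast.

wulpabwast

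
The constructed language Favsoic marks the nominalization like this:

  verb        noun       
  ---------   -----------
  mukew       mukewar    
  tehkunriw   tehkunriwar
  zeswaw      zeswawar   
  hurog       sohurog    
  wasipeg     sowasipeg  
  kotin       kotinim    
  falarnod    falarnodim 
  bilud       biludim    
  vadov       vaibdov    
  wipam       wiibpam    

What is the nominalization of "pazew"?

pazewar

"pazew" ends in -w. The stems ending in -w (mukew → mukewar, tehkunriw → tehkunriwar, zeswaw → zeswawar) add -ar.
So pazew → pazewar.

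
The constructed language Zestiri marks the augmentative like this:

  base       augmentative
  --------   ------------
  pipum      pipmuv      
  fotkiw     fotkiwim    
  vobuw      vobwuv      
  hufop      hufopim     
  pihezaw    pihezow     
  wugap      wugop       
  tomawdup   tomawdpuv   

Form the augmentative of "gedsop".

"gedsop" has last vowel 'o'. The one such stem in the data (hufop → hufopim) adds -im, so the same rule applies.
The other patterns: stems whose last vowel is 'u' delete the last vowel and add -uv; stems whose last vowel is 'a' change the last vowel to 'o'.
So gedsop → gedsopim.

gedsopim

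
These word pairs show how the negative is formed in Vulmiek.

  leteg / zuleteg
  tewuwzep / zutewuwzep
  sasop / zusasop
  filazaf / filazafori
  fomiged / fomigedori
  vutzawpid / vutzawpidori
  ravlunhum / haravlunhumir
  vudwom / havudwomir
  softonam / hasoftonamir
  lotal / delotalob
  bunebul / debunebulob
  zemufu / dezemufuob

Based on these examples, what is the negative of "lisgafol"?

leteg and fomiged both have last vowel 'e' yet inflect differently (zuleteg, fomigedori), so the last vowel is not what conditions the rule; the final letter is.
"lisgafol" ends in -l. The stems ending in -l (lotal → delotalob, bunebul → debunebulob) add de- … -ob around the stem.
The other patterns: stems ending in -g or -p add the prefix zu-; stems ending in -d or -f add -ori; stems ending in -m add ha- … -ir around the stem.
So lisgafol → delisgafolob.

delisgafolob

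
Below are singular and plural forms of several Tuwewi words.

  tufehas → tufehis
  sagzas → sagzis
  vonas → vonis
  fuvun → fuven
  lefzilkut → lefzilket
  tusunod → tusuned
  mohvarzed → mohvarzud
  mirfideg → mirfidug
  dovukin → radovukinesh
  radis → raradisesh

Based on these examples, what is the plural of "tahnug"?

tahneg

"tahnug" has last vowel 'u'. The stems whose last vowel is 'u' (fuvun → fuven, lefzilkut → lefzilket) change the last vowel to 'e'.
So tahnug → tahneg.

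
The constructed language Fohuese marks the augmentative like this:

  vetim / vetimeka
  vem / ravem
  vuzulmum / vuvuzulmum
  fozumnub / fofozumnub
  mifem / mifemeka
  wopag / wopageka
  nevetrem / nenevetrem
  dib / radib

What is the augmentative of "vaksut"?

vaksuteka

vem and mifem both end in -m yet inflect differently (ravem, mifemeka), so the final letter is not what conditions the rule; the number of vowels is.
"vaksut" has 2 vowels. The stems with 2 vowels (mifem → mifemeka, wopag → wopageka, vetim → vetimeka) add -eka.
The other patterns: stems with 1 vowel add the prefix ra-; stems with 3 vowels repeat the first consonant+vowel as a prefix.
So vaksut → vaksuteka.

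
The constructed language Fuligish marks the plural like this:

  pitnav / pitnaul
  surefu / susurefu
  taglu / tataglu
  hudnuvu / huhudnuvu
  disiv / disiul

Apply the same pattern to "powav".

"powav" ends in -v. The stems ending in -v (disiv → disiul, pitnav → pitnaul) drop the final letter and add -ul.
So powav → powaul.

powaul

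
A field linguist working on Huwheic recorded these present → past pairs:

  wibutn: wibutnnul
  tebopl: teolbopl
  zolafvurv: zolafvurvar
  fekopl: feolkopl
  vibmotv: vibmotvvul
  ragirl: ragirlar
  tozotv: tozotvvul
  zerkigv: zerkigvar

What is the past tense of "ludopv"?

"ludopv" has second-to-last letter 'p'. The stems whose second-to-last letter is 'p' (tebopl → teolbopl, fekopl → feolkopl) insert -ol- after the first vowel.
So ludopv → luoldopv.

luoldopv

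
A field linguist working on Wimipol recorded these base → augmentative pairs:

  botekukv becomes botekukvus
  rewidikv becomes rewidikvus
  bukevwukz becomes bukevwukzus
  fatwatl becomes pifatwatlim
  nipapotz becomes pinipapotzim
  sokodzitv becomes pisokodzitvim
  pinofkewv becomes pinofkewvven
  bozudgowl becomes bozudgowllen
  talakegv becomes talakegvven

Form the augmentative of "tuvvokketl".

bukevwukz and nipapotz both end in -z yet inflect differently (bukevwukzus, pinipapotzim), so the final letter is not what conditions the rule; the second-to-last letter is.
"tuvvokketl" has second-to-last letter 't'. The stems whose second-to-last letter is 't' (fatwatl → pifatwatlim, nipapotz → pinipapotzim, sokodzitv → pisokodzitvim) add pi- … -im around the stem.
The other patterns: stems whose second-to-last letter is 'k' add -us; stems whose second-to-last letter is 'g' or 'w' double the final consonant and add -en.
So tuvvokketl → pituvvokketlim.

pituvvokketlim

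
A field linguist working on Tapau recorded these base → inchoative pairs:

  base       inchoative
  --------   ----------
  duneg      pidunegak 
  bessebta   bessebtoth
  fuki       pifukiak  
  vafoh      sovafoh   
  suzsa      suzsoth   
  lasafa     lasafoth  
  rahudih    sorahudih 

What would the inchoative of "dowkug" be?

rahudih and fuki both have last vowel 'i' yet inflect differently (sorahudih, pifukiak), so the last vowel is not what conditions the rule; the final letter is.
"dowkug" ends in -g. The one such stem in the data (duneg → pidunegak) adds pi- … -ak around the stem, so the same rule applies.
So dowkug → pidowkugak.

pidowkugak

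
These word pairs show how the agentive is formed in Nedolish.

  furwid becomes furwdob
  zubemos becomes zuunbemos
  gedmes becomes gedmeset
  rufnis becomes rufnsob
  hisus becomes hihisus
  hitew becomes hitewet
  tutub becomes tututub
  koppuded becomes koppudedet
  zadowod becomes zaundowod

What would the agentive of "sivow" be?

siunvow

gedmes and hisus both end in -s yet inflect differently (gedmeset, hihisus), so the final letter is not what conditions the rule; the last vowel is.
"sivow" has last vowel 'o'. The stems whose last vowel is 'o' (zubemos → zuunbemos, zadowod → zaundowod) insert -un- after the first vowel.
The other patterns: stems whose last vowel is 'e' add -et; stems whose last vowel is 'u' repeat the first consonant+vowel as a prefix; stems whose last vowel is 'i' delete the last vowel and add -ob.
So sivow → siunvow.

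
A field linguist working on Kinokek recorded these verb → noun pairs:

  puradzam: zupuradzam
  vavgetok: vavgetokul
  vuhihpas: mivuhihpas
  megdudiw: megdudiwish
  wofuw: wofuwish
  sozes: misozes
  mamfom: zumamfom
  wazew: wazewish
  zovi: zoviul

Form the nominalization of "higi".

higiul

vuhihpas and puradzam both have last vowel 'a' yet inflect differently (mivuhihpas, zupuradzam), so the last vowel is not what conditions the rule; the final letter is.
"higi" ends in -i. The one such stem in the data (zovi → zoviul) adds -ul, so the same rule applies.
So higi → higiul.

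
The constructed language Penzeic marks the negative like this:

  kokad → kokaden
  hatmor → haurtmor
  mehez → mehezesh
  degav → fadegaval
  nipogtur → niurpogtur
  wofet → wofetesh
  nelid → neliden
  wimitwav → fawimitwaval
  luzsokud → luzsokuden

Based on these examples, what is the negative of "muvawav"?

kokad and wimitwav both have last vowel 'a' yet inflect differently (kokaden, fawimitwaval), so the last vowel is not what conditions the rule; the final letter is.
"muvawav" ends in -v. The stems ending in -v (wimitwav → fawimitwaval, degav → fadegaval) add fa- … -al around the stem.
So muvawav → famuvawaval.

famuvawaval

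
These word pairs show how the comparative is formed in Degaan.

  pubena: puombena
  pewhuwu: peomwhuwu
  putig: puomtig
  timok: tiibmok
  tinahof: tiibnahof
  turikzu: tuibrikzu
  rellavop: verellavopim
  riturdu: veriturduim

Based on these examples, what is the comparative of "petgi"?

peomtgi

"petgi" begins with p-. The stems beginning with p- (pubena → puombena, pewhuwu → peomwhuwu, putig → puomtig) insert -om- after the first vowel.
The other patterns: stems beginning with t- insert -ib- after the first vowel; stems beginning with r- add ve- … -im around the stem.
So petgi → peomtgi.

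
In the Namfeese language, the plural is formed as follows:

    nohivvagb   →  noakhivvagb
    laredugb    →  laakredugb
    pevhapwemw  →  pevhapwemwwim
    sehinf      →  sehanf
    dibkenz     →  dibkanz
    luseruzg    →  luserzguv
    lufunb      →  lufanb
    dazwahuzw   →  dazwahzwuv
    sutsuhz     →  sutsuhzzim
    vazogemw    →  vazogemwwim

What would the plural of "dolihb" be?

dolihbbim

"dolihb" has second-to-last letter 'h'. The one such stem in the data (sutsuhz → sutsuhzzim) doubles the final consonant and adds -im (as do pevhapwemw, vazogemw), so the same rule applies.
So dolihb → dolihbbim.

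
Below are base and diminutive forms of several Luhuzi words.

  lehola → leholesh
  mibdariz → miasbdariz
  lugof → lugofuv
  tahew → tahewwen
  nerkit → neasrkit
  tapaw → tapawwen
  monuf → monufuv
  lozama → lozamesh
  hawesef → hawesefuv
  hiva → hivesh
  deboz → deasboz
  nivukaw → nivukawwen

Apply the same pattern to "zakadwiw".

zakadwiwwen

"zakadwiw" ends in -w. The stems ending in -w (tahew → tahewwen, nivukaw → nivukawwen, tapaw → tapawwen) double the final consonant and add -en.
The other patterns: stems ending in -a drop the final letter and add -esh; stems ending in -f add -uv; stems ending in -t or -z insert -as- after the first vowel.
So zakadwiw → zakadwiwwen.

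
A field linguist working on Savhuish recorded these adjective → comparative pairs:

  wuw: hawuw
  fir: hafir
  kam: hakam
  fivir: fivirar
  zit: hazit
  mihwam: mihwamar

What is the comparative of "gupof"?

gupofar

"gupof" has 2 vowels. The stems with 2 vowels (mihwam → mihwamar, fivir → fivirar) add -ar.
So gupof → gupofar.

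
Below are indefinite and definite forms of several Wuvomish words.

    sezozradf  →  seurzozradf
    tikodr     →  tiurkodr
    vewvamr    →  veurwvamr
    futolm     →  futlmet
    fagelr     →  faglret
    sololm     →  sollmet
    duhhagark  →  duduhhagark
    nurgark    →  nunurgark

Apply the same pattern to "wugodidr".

wuurgodidr

tikodr and fagelr both end in -r yet inflect differently (tiurkodr, faglret), so the final letter is not what conditions the rule; the second-to-last letter is.
"wugodidr" has second-to-last letter 'd'. The stems whose second-to-last letter is 'd' (sezozradf → seurzozradf, tikodr → tiurkodr) insert -ur- after the first vowel.
So wugodidr → wuurgodidr.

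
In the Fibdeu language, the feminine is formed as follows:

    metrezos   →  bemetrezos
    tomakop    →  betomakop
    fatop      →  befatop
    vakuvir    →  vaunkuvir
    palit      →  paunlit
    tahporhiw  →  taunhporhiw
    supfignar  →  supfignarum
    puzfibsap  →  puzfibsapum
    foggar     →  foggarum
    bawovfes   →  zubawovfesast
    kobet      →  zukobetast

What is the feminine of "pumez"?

vakuvir and supfignar both end in -r yet inflect differently (vaunkuvir, supfignarum), so the final letter is not what conditions the rule; the last vowel is.
"pumez" has last vowel 'e'. The stems whose last vowel is 'e' (bawovfes → zubawovfesast, kobet → zukobetast) add zu- … -ast around the stem.
So pumez → zupumezast.

zupumezast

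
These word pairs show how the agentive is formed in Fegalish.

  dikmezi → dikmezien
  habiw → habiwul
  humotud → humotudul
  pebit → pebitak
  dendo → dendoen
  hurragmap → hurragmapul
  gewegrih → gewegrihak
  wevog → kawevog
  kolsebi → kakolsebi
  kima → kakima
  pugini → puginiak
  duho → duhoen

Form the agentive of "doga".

dikmezi and pugini both end in -i yet inflect differently (dikmezien, puginiak), so the final letter is not what conditions the rule; the first letter is.
"doga" begins with d-. The stems beginning with d- (dikmezi → dikmezien, dendo → dendoen, duho → duhoen) add -en.
The other patterns: stems beginning with h- add -ul; stems beginning with g- or p- add -ak; stems beginning with k- or w- add the prefix ka-.
So doga → dogaen.

dogaen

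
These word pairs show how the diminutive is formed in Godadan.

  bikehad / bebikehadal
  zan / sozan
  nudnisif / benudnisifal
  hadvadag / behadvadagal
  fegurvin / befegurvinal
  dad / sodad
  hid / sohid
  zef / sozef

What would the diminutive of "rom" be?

bikehad and hid both end in -d yet inflect differently (bebikehadal, sohid), so the final letter is not what conditions the rule; the number of vowels is.
"rom" has 1 vowel. The stems with 1 vowel (hid → sohid, dad → sodad, zan → sozan) add the prefix so-.
The other pattern: stems with 3 vowels add be- … -al around the stem.
So rom → sorom.

sorom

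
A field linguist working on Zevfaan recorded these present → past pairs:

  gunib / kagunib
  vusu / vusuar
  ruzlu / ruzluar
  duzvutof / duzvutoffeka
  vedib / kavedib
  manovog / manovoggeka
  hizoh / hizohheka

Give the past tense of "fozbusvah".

fozbusvahheka

vusu and vedib both begin with v- yet inflect differently (vusuar, kavedib), so the first letter is not what conditions the rule; the final letter is.
"fozbusvah" ends in -h. The one such stem in the data (hizoh → hizohheka) doubles the final consonant and adds -eka (as do duzvutof, manovog), so the same rule applies.
The other patterns: stems ending in -u add -ar; stems ending in -b add the prefix ka-.
So fozbusvah → fozbusvahheka.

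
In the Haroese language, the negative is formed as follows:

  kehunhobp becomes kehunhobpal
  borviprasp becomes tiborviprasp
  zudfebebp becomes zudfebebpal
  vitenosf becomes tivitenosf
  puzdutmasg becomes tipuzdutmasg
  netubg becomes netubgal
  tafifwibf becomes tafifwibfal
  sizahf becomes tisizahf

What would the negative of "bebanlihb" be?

tibebanlihb

"bebanlihb" has second-to-last letter 'h'. The one such stem in the data (sizahf → tisizahf) adds the prefix ti-, so the same rule applies.
So bebanlihb → tibebanlihb.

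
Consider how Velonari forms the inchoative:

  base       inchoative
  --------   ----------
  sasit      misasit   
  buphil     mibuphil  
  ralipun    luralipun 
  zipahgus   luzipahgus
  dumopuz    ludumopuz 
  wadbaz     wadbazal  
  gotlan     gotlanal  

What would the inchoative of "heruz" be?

luheruz

dumopuz and wadbaz both end in -z yet inflect differently (ludumopuz, wadbazal), so the final letter is not what conditions the rule; the last vowel is.
"heruz" has last vowel 'u'. The stems whose last vowel is 'u' (ralipun → luralipun, zipahgus → luzipahgus, dumopuz → ludumopuz) add the prefix lu-.
So heruz → luheruz.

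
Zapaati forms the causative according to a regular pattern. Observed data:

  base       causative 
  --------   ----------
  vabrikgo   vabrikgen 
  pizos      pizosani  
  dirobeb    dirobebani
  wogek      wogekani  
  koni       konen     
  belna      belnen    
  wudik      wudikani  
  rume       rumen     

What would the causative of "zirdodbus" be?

zirdodbusani

wudik and koni both have last vowel 'i' yet inflect differently (wudikani, konen), so the last vowel is not what conditions the rule; whether the stem ends in a vowel or a consonant is.
"zirdodbus" ends in a consonant. The stems ending in a consonant (wudik → wudikani, wogek → wogekani, pizos → pizosani) add -ani.
So zirdodbus → zirdodbusani.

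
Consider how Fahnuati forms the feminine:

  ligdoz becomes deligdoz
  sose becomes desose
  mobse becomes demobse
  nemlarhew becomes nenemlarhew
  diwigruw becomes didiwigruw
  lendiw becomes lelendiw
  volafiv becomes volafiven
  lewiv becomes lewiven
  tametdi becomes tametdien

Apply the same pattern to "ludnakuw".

sose and nemlarhew both have last vowel 'e' yet inflect differently (desose, nenemlarhew), so the last vowel is not what conditions the rule; the final letter is.
"ludnakuw" ends in -w. The stems ending in -w (nemlarhew → nenemlarhew, diwigruw → didiwigruw, lendiw → lelendiw) repeat the first consonant+vowel as a prefix.
So ludnakuw → luludnakuw.

luludnakuw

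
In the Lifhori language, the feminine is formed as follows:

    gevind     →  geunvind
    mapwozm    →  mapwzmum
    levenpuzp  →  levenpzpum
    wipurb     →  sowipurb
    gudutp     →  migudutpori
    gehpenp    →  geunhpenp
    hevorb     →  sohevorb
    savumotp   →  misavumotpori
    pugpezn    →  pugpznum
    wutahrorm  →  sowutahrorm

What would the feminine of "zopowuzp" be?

zopowzpum

levenpuzp and gehpenp both end in -p yet inflect differently (levenpzpum, geunhpenp), so the final letter is not what conditions the rule; the second-to-last letter is.
"zopowuzp" has second-to-last letter 'z'. The stems whose second-to-last letter is 'z' (mapwozm → mapwzmum, levenpuzp → levenpzpum, pugpezn → pugpznum) delete the last vowel and add -um.
The other patterns: stems whose second-to-last letter is 'n' insert -un- after the first vowel; stems whose second-to-last letter is 'r' add the prefix so-; stems whose second-to-last letter is 't' add mi- … -ori around the stem.
So zopowuzp → zopowzpum.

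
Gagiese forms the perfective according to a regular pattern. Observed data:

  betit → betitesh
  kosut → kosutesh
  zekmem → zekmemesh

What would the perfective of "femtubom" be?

Every pair shown (betit → betitesh, kosut → kosutesh, zekmem → zekmemesh) follows the same rule: add -esh.
So femtubom → femtubomesh.

femtubomesh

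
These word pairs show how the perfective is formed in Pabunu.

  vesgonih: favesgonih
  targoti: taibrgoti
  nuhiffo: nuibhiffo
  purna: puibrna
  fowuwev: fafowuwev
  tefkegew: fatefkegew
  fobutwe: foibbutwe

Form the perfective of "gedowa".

fowuwev and fobutwe both have last vowel 'e' yet inflect differently (fafowuwev, foibbutwe), so the last vowel is not what conditions the rule; whether the stem ends in a vowel or a consonant is.
"gedowa" ends in a vowel. The stems ending in a vowel (nuhiffo → nuibhiffo, fobutwe → foibbutwe, purna → puibrna) insert -ib- after the first vowel.
The other pattern: stems ending in a consonant add the prefix fa-.
So gedowa → geibdowa.

geibdowa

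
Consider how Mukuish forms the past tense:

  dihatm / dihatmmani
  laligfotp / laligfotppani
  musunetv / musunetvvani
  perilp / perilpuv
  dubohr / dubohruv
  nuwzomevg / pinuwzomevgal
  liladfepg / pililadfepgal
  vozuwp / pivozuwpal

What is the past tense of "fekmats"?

fekmatssani

laligfotp and perilp both end in -p yet inflect differently (laligfotppani, perilpuv), so the final letter is not what conditions the rule; the second-to-last letter is.
"fekmats" has second-to-last letter 't'. The stems whose second-to-last letter is 't' (dihatm → dihatmmani, laligfotp → laligfotppani, musunetv → musunetvvani) double the final consonant and add -ani.
The other patterns: stems whose second-to-last letter is 'h' or 'l' add -uv; stems whose second-to-last letter is 'p', 'v' or 'w' add pi- … -al around the stem.
So fekmats → fekmatssani.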